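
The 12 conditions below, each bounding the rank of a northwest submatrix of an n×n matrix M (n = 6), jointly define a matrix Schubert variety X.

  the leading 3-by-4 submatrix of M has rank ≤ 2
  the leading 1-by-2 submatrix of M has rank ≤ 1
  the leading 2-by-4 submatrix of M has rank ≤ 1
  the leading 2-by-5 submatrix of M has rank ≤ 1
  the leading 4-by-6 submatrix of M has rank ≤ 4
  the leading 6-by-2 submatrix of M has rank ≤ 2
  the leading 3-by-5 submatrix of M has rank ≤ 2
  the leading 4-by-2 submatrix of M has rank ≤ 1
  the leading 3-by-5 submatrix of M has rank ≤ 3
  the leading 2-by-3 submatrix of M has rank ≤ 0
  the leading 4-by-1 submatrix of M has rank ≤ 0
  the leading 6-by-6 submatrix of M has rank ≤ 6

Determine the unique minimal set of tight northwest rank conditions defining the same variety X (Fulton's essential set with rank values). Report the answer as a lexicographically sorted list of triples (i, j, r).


Recovering R(i,j) via the rank-extension bound from the 12 conditions:

  R[1]: 0  0  0  1  1  1
  R[2]: 0  0  0  1  1  2
  R[3]: 0  1  1  2  2  3
  R[4]: 0  1  2  3  3  4
  R[5]: 1  2  3  4  4  5
  R[6]: 1  2  3  4  5  6

reading off 1-entries of Δ²R: w = (4, 6, 2, 3, 1, 5).

Fulton essential set (3 of the 9 Rothe cells):

[(2, 3, 0), (2, 5, 1), (4, 1, 0)]


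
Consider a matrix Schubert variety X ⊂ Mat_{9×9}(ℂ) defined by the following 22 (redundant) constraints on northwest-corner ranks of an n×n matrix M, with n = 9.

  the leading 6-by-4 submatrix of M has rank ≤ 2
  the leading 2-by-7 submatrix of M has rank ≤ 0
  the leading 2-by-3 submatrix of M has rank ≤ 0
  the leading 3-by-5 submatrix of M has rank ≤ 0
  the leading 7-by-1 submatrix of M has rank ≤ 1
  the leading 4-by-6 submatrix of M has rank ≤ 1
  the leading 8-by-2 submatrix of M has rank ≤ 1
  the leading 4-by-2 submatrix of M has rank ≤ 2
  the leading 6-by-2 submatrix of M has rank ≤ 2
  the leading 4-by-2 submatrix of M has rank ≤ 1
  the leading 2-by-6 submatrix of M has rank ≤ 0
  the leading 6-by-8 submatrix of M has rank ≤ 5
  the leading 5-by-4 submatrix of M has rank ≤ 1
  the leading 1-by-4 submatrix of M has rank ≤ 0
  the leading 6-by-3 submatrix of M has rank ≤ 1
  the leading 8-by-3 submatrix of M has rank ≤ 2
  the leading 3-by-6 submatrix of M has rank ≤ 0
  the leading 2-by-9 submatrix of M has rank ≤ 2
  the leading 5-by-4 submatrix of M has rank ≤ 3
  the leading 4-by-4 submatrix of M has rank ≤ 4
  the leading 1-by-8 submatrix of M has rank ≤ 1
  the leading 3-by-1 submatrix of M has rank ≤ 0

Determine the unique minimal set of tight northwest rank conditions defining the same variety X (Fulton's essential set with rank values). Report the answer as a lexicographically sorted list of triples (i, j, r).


Computing R[i][j] = min implied NW-rank bound (n=9, 22 conditions):

  i=1: 0 0 0 0 0 0 0 1 1
  i=2: 0 0 0 0 0 0 0 1 2
  i=3: 0 0 0 0 0 0 1 2 3
  i=4: 1 1 1 1 1 1 2 3 4
  i=5: 1 1 1 1 2 2 3 4 5
  i=6: 1 1 1 2 3 3 4 5 6
  i=7: 1 1 2 3 4 4 5 6 7
  i=8: 1 1 2 3 4 5 6 7 8
  i=9: 1 2 3 4 5 6 7 8 9

giving w = (8, 9, 7, 1, 5, 4, 3, 6, 2) via Δ²R.

Rothe diagram D(w) (27 cells), 5 SE-corners (essential conditions):

[(2, 7, 0), (3, 6, 0), (5, 4, 1), (6, 3, 1), (8, 2, 1)]


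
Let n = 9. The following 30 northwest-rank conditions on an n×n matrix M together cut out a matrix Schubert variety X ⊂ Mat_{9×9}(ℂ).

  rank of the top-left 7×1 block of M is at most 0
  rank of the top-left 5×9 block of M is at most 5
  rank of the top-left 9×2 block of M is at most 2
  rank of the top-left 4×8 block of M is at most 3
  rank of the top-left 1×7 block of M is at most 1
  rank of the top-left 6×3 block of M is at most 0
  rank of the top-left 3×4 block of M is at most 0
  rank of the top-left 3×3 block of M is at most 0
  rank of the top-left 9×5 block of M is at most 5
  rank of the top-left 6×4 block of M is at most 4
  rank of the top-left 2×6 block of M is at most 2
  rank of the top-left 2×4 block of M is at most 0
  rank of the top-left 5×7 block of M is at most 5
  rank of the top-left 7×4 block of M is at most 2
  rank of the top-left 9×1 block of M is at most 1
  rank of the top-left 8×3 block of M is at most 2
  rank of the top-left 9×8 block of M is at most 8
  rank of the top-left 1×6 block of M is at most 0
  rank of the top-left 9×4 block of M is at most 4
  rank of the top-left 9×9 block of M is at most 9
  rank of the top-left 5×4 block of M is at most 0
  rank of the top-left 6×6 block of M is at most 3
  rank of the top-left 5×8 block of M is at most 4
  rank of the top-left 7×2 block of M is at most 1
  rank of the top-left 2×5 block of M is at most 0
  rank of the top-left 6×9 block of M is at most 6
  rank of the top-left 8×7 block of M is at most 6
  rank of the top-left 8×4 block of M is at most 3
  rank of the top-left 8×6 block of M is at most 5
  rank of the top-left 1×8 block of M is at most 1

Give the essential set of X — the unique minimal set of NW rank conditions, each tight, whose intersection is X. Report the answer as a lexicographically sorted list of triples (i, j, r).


Propagating the 30 rank bounds to every northwest block:

  0, 0, 0, 0, 0, 0, 1, 1, 1
  0, 0, 0, 0, 0, 1, 2, 2, 2
  0, 0, 0, 0, 1, 2, 3, 3, 3
  0, 0, 0, 0, 1, 2, 3, 3, 4
  0, 0, 0, 0, 1, 2, 3, 4, 5
  0, 0, 0, 1, 2, 3, 4, 5, 6
  0, 1, 1, 2, 3, 4, 5, 6, 7
  1, 2, 2, 3, 4, 5, 6, 7, 8
  1, 2, 3, 4, 5, 6, 7, 8, 9

the unique w with this rank table is (7, 6, 5, 9, 8, 4, 2, 1, 3).

|D(w)|=28, |Ess(w)|=6:

[(1, 6, 0), (2, 5, 0), (4, 8, 3), (5, 4, 0), (6, 3, 0), (7, 1, 0)]


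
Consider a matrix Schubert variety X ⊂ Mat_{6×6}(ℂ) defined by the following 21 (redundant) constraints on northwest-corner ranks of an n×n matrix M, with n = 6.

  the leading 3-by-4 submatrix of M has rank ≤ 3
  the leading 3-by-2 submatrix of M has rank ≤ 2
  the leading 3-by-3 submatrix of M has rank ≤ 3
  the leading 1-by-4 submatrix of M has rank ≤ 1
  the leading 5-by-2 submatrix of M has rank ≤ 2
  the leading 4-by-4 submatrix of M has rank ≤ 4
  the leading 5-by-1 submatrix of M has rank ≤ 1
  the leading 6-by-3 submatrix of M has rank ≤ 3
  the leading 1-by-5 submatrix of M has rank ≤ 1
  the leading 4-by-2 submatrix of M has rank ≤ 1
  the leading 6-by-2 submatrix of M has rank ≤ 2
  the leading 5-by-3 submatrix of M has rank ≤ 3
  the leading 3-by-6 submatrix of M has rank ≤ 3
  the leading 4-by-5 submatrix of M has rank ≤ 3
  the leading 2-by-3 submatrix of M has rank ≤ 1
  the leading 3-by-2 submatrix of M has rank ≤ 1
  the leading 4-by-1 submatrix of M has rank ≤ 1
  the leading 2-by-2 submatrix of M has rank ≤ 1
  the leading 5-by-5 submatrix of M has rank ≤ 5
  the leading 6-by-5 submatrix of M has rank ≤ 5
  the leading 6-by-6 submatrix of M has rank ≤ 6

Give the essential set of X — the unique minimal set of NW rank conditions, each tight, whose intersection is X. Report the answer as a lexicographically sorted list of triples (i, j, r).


Rank table r_w(6×6) implied by the 21 constraints:

  row 1: 1, 1, 1, 1, 1, 1
  row 2: 1, 1, 1, 2, 2, 2
  row 3: 1, 1, 2, 3, 3, 3
  row 4: 1, 1, 2, 3, 3, 4
  row 5: 1, 2, 3, 4, 4, 5
  row 6: 1, 2, 3, 4, 5, 6

reading off 1-entries of Δ²R: w = (1, 4, 3, 6, 2, 5).

D(w) has 5 cells with 3 SE-corners; essential set:

[(2, 3, 1), (4, 2, 1), (4, 5, 3)]


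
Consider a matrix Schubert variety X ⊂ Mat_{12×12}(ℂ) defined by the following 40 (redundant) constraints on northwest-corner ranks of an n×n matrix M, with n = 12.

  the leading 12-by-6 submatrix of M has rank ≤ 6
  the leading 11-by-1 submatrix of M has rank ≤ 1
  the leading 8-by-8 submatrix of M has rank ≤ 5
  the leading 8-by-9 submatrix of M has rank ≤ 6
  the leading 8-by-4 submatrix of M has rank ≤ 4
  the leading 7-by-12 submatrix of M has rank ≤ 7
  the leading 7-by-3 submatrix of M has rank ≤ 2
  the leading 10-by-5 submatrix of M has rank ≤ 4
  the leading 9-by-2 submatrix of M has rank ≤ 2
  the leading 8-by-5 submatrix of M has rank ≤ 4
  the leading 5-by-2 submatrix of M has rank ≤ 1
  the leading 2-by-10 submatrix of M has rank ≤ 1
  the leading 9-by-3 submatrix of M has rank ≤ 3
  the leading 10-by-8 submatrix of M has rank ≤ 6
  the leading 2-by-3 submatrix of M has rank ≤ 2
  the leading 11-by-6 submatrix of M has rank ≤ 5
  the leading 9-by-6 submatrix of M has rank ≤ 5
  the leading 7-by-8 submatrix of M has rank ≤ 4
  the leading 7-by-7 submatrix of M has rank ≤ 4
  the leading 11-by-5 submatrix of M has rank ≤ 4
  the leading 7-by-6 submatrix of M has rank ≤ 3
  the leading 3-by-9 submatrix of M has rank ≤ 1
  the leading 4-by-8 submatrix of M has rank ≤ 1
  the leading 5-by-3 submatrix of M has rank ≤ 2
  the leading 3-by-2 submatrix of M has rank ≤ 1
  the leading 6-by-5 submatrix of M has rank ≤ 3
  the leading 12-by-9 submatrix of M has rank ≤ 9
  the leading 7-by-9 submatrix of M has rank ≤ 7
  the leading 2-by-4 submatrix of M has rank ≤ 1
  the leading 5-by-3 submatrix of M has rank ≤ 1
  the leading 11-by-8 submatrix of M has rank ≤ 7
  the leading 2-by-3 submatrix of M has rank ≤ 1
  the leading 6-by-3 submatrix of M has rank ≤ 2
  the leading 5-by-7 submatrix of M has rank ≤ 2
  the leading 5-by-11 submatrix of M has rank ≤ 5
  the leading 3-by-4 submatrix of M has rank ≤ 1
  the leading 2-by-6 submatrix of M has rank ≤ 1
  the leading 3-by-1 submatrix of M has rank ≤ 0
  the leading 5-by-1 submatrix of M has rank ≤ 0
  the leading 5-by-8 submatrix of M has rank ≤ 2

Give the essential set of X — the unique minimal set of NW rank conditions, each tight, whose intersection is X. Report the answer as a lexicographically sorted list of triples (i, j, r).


Computing R[i][j] = min implied NW-rank bound (n=12, 40 conditions):

  R[1]: 0  1  1  1  1  1  1  1  1  1  1  1
  R[2]: 0  1  1  1  1  1  1  1  1  1  2  2
  R[3]: 0  1  1  1  1  1  1  1  1  2  3  3
  R[4]: 0  1  1  1  1  1  1  1  2  3  4  4
  R[5]: 0  1  1  2  2  2  2  2  3  4  5  5
  R[6]: 1  2  2  3  3  3  3  3  4  5  6  6
  R[7]: 1  2  2  3  3  3  4  4  5  6  7  7
  R[8]: 1  2  3  4  4  4  5  5  6  7  8  8
  R[9]: 1  2  3  4  4  5  6  6  7  8  9  9
  R[10]: 1  2  3  4  4  5  6  6  7  8  9  10
  R[11]: 1  2  3  4  4  5  6  7  8  9  10  11
  R[12]: 1  2  3  4  5  6  7  8  9  10  11  12

the unique w with this rank table is (2, 11, 10, 9, 4, 1, 7, 3, 6, 12, 8, 5).

Rothe diagram D(w) (34 cells), 9 SE-corners (essential conditions):

[(2, 10, 1), (3, 9, 1), (4, 8, 1), (5, 1, 0), (5, 3, 1), (7, 3, 2), (7, 6, 3), (10, 8, 6), (11, 5, 4)]


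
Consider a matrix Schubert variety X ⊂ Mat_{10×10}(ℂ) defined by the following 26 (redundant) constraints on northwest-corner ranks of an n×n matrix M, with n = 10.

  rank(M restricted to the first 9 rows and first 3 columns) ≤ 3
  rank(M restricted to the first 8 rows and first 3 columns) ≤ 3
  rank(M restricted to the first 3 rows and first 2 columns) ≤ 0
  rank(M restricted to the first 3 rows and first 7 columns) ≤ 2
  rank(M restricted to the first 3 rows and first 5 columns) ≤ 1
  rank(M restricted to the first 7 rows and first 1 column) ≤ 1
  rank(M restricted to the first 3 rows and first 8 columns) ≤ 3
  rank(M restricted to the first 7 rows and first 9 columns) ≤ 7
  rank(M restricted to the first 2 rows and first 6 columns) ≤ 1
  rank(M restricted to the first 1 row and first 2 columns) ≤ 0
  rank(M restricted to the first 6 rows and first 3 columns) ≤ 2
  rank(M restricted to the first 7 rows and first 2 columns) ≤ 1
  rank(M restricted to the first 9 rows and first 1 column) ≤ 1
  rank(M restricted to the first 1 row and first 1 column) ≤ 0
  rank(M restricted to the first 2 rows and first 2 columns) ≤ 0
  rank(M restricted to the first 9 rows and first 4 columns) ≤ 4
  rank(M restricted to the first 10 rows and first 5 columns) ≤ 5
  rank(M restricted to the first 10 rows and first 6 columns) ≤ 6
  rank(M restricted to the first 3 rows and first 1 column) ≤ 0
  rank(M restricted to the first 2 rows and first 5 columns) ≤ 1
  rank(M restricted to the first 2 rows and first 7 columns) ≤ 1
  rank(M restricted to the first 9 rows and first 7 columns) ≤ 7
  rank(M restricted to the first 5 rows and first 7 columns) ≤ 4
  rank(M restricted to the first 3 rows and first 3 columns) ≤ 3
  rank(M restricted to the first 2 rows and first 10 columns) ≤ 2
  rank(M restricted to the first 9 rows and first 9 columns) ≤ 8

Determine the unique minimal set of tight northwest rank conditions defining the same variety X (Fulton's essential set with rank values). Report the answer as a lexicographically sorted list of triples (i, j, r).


Recovering R(i,j) via the rank-extension bound from the 26 conditions:

  R[1]: 0 | 0 | 1 | 1 | 1 | 1 | 1 | 1 | 1 | 1
  R[2]: 0 | 0 | 1 | 1 | 1 | 1 | 1 | 2 | 2 | 2
  R[3]: 0 | 0 | 1 | 1 | 1 | 2 | 2 | 3 | 3 | 3
  R[4]: 1 | 1 | 2 | 2 | 2 | 3 | 3 | 4 | 4 | 4
  R[5]: 1 | 1 | 2 | 3 | 3 | 4 | 4 | 5 | 5 | 5
  R[6]: 1 | 1 | 2 | 3 | 4 | 5 | 5 | 6 | 6 | 6
  R[7]: 1 | 1 | 2 | 3 | 4 | 5 | 6 | 7 | 7 | 7
  R[8]: 1 | 2 | 3 | 4 | 5 | 6 | 7 | 8 | 8 | 8
  R[9]: 1 | 2 | 3 | 4 | 5 | 6 | 7 | 8 | 8 | 9
  R[10]: 1 | 2 | 3 | 4 | 5 | 6 | 7 | 8 | 9 | 10

the unique w with this rank table is (3, 8, 6, 1, 4, 5, 7, 2, 10, 9).

|D(w)|=16, |Ess(w)|=5:

[(2, 7, 1), (3, 2, 0), (3, 5, 1), (7, 2, 1), (9, 9, 8)]


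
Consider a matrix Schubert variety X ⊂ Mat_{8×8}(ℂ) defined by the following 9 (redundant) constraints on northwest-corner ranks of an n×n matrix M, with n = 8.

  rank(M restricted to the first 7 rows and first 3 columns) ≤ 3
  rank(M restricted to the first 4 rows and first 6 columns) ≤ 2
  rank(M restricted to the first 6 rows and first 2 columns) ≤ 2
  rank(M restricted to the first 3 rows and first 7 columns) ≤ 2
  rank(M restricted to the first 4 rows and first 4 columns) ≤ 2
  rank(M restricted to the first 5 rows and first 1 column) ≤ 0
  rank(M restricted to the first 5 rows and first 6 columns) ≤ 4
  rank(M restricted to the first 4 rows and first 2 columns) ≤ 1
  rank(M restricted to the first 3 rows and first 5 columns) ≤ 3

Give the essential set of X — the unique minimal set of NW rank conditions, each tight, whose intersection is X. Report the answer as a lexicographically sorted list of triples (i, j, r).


Reconstructing r_w from the 9 given conditions:

  i=1: 0  1  1  1  1  1  1  1
  i=2: 0  1  2  2  2  2  2  2
  i=3: 0  1  2  2  2  2  2  3
  i=4: 0  1  2  2  2  2  3  4
  i=5: 0  1  2  3  3  3  4  5
  i=6: 1  2  3  4  4  4  5  6
  i=7: 1  2  3  4  5  5  6  7
  i=8: 1  2  3  4  5  6  7  8

hence w(1..8) = (2, 3, 8, 7, 4, 1, 5, 6).

ℓ(w)=12; the 3 essential cells (i,j,r):

[(3, 7, 2), (4, 6, 2), (5, 1, 0)]


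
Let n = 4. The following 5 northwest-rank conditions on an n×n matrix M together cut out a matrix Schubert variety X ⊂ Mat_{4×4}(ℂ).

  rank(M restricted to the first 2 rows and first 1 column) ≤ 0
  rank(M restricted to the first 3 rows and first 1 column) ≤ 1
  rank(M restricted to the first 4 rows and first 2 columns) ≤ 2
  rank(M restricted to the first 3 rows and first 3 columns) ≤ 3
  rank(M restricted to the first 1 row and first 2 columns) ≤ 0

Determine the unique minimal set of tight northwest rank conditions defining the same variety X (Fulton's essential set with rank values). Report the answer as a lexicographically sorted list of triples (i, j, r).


Rank table r_w(4×4) implied by the 5 constraints:

  row 1: 0, 0, 1, 1
  row 2: 0, 1, 2, 2
  row 3: 1, 2, 3, 3
  row 4: 1, 2, 3, 4

giving w = (3, 2, 1, 4) via Δ²R.

ℓ(w)=3; the 2 essential cells (i,j,r):

[(1, 2, 0), (2, 1, 0)]


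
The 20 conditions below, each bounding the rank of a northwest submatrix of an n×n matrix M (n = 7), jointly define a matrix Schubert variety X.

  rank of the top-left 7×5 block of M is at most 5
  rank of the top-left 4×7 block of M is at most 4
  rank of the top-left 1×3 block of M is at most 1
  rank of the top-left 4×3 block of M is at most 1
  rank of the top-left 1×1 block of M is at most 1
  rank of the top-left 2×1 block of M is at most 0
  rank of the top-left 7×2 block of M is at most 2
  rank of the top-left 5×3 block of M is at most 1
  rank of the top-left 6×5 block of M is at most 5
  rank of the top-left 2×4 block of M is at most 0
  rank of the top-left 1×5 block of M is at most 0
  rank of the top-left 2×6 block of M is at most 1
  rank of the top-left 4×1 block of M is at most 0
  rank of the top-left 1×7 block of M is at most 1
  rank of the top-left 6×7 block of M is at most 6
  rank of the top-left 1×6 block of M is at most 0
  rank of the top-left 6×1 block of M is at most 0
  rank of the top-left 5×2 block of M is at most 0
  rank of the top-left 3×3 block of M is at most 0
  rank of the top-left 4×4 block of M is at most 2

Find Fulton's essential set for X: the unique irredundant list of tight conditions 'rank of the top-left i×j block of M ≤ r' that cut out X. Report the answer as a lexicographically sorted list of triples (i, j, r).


Computing R[i][j] = min implied NW-rank bound (n=7, 20 conditions):

  R[1]: 0 | 0 | 0 | 0 | 0 | 0 | 1
  R[2]: 0 | 0 | 0 | 0 | 1 | 1 | 2
  R[3]: 0 | 0 | 0 | 1 | 2 | 2 | 3
  R[4]: 0 | 0 | 1 | 2 | 3 | 3 | 4
  R[5]: 0 | 0 | 1 | 2 | 3 | 4 | 5
  R[6]: 0 | 1 | 2 | 3 | 4 | 5 | 6
  R[7]: 1 | 2 | 3 | 4 | 5 | 6 | 7

so w = (7, 5, 4, 3, 6, 2, 1).

ℓ(w)=18; the 5 essential cells (i,j,r):

[(1, 6, 0), (2, 4, 0), (3, 3, 0), (5, 2, 0), (6, 1, 0)]


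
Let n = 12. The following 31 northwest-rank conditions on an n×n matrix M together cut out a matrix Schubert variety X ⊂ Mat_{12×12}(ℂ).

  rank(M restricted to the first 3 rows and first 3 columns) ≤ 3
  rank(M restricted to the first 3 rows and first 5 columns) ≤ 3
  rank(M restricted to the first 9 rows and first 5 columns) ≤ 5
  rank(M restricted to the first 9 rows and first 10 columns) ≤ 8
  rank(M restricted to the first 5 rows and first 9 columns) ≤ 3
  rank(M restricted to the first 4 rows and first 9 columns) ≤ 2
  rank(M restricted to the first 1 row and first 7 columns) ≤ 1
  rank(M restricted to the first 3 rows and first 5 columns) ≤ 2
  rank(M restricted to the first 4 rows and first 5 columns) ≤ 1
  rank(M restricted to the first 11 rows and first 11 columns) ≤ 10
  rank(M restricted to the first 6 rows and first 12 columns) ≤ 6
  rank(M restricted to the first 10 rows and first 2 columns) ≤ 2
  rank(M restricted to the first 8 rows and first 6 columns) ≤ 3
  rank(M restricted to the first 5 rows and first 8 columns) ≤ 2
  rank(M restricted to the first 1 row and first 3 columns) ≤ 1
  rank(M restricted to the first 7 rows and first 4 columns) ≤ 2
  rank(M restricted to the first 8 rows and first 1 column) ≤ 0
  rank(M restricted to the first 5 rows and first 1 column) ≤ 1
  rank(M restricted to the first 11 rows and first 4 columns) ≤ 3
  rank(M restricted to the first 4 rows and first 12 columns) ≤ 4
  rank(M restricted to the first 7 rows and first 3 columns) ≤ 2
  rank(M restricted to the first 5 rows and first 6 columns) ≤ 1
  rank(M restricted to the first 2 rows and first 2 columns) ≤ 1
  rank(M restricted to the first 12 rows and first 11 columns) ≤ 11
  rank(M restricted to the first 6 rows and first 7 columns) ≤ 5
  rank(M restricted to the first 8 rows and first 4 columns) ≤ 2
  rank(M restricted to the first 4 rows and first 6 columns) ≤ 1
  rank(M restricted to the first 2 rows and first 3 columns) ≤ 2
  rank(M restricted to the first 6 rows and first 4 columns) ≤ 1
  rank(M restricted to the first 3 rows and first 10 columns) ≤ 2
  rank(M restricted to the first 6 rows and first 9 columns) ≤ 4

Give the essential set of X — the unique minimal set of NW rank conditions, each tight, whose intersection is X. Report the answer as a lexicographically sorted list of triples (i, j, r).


The tightest implied rank at each (i,j), from the 31 conditions:

  R[1]: 0 1 1 1 1 1 1 1 1 1 1 1
  R[2]: 0 1 1 1 1 1 2 2 2 2 2 2
  R[3]: 0 1 1 1 1 1 2 2 2 2 3 3
  R[4]: 0 1 1 1 1 1 2 2 2 3 4 4
  R[5]: 0 1 1 1 1 1 2 2 3 4 5 5
  R[6]: 0 1 1 1 2 2 3 3 4 5 6 6
  R[7]: 0 1 2 2 3 3 4 4 5 6 7 7
  R[8]: 0 1 2 2 3 3 4 5 6 7 8 8
  R[9]: 1 2 3 3 4 4 5 6 7 8 9 9
  R[10]: 1 2 3 3 4 5 6 7 8 9 10 10
  R[11]: 1 2 3 3 4 5 6 7 8 9 10 11
  R[12]: 1 2 3 4 5 6 7 8 9 10 11 12

reading off 1-entries of Δ²R: w = (2, 7, 11, 10, 9, 5, 3, 8, 1, 6, 12, 4).

D(w) has 36 cells with 9 SE-corners; essential set:

[(3, 10, 2), (4, 9, 2), (5, 6, 1), (5, 8, 2), (6, 4, 1), (8, 1, 0), (8, 4, 2), (8, 6, 3), (11, 4, 3)]


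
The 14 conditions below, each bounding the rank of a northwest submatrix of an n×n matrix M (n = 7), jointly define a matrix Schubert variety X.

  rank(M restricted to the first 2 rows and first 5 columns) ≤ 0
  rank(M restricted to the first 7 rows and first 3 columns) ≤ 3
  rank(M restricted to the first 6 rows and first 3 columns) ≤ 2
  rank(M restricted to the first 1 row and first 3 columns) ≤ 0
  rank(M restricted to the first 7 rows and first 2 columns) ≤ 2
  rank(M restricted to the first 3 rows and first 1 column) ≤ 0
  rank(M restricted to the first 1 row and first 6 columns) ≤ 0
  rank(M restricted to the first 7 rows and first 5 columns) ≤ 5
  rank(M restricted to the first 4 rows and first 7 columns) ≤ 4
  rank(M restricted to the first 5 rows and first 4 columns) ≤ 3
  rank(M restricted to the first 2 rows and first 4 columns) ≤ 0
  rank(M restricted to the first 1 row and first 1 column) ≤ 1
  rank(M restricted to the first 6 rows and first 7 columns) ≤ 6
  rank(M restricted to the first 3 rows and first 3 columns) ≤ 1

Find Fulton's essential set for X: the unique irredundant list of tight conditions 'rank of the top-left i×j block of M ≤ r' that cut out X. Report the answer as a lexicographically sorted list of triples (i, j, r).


Rank table r_w(7×7) implied by the 14 constraints:

  0, 0, 0, 0, 0, 0, 1
  0, 0, 0, 0, 0, 1, 2
  0, 1, 1, 1, 1, 2, 3
  1, 2, 2, 2, 2, 3, 4
  1, 2, 2, 3, 3, 4, 5
  1, 2, 2, 3, 4, 5, 6
  1, 2, 3, 4, 5, 6, 7

reading off 1-entries of Δ²R: w = (7, 6, 2, 1, 4, 5, 3).

|D(w)|=14, |Ess(w)|=4:

[(1, 6, 0), (2, 5, 0), (3, 1, 0), (6, 3, 2)]


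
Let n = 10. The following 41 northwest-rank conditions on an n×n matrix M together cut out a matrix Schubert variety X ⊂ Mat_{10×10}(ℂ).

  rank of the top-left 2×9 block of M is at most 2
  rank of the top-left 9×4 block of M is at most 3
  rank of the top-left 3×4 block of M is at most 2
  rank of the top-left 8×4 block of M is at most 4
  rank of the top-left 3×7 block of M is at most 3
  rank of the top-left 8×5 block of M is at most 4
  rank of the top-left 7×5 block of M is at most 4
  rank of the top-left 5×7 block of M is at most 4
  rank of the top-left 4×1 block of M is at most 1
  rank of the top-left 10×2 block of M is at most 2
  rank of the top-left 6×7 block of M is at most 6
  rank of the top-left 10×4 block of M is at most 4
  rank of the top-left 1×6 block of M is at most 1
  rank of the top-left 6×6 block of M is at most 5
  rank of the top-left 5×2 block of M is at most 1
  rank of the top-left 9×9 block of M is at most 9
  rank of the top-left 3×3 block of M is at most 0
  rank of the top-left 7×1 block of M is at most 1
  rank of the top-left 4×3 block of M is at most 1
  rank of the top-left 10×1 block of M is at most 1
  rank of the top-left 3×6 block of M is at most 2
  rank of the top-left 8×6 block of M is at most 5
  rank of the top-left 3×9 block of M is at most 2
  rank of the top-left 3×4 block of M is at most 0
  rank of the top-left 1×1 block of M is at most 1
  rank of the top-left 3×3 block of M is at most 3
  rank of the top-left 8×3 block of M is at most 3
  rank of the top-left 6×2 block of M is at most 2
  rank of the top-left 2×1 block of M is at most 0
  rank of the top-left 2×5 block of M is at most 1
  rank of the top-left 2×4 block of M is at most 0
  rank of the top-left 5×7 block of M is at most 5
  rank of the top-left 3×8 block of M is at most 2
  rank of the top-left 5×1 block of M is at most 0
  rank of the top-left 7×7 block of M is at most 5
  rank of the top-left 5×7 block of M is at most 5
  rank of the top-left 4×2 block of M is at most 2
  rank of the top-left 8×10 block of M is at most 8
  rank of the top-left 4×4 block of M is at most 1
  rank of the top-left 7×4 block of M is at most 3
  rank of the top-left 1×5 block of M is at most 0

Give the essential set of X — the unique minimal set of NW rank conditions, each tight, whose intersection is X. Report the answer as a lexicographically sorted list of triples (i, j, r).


The tightest implied rank at each (i,j), from the 41 conditions:

  0 0 0 0 0 1 1 1 1 1
  0 0 0 0 1 2 2 2 2 2
  0 0 0 0 1 2 2 2 2 3
  0 1 1 1 2 3 3 3 3 4
  0 1 2 2 3 4 4 4 4 5
  1 2 3 3 4 5 5 5 5 6
  1 2 3 3 4 5 5 6 6 7
  1 2 3 3 4 5 6 7 7 8
  1 2 3 3 4 5 6 7 8 9
  1 2 3 4 5 6 7 8 9 10

hence w(1..10) = (6, 5, 10, 2, 3, 1, 8, 7, 9, 4).

|D(w)|=22, |Ess(w)|=6:

[(1, 5, 0), (3, 4, 0), (3, 9, 2), (5, 1, 0), (7, 7, 5), (9, 4, 3)]


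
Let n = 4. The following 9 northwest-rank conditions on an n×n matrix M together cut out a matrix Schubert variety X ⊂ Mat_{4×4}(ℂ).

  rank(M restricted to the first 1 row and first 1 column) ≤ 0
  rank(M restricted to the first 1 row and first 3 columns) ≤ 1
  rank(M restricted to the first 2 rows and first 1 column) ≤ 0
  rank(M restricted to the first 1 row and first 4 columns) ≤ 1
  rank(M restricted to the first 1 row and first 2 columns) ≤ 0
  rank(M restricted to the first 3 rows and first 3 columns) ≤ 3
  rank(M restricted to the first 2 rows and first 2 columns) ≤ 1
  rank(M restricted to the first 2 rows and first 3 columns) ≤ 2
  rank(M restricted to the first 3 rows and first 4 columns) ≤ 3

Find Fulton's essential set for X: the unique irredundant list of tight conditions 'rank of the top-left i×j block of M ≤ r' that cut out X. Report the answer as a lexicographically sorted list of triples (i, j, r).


Rank table r_w(4×4) implied by the 9 constraints:

  i=1: 0  0  1  1
  i=2: 0  1  2  2
  i=3: 1  2  3  3
  i=4: 1  2  3  4

giving w = (3, 2, 1, 4) via Δ²R.

Rothe diagram D(w) (3 cells), 2 SE-corners (essential conditions):

[(1, 2, 0), (2, 1, 0)]


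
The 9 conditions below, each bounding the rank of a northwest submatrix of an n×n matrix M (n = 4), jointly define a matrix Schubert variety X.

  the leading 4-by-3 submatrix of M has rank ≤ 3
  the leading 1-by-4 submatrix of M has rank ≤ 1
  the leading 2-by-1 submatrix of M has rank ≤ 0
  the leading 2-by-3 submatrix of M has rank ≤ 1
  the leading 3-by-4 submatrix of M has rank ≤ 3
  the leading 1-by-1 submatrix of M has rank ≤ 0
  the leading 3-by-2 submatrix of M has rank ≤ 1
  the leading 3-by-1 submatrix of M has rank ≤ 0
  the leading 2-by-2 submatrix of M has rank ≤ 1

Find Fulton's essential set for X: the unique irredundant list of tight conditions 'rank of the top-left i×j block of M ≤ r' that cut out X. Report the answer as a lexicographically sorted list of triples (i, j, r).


Rank table r_w(4×4) implied by the 9 constraints:

  0 | 1 | 1 | 1
  0 | 1 | 1 | 2
  0 | 1 | 2 | 3
  1 | 2 | 3 | 4

so w = (2, 4, 3, 1).

|D(w)|=4, |Ess(w)|=2:

[(2, 3, 1), (3, 1, 0)]


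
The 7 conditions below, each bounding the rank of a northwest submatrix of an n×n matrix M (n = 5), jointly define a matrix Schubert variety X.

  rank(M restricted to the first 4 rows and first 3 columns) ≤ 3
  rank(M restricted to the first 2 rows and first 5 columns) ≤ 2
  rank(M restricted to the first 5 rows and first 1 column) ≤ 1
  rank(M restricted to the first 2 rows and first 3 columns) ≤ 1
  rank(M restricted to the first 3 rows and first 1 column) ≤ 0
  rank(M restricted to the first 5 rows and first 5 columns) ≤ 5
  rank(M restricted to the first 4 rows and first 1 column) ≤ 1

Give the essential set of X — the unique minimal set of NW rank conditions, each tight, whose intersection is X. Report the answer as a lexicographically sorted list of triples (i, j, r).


Reconstructing r_w from the 7 given conditions:

  row 1: 0, 1, 1, 1, 1
  row 2: 0, 1, 1, 2, 2
  row 3: 0, 1, 2, 3, 3
  row 4: 1, 2, 3, 4, 4
  row 5: 1, 2, 3, 4, 5

hence w(1..5) = (2, 4, 3, 1, 5).

2 SE-corners of the 4-cell Rothe diagram give Ess(w):

[(2, 3, 1), (3, 1, 0)]


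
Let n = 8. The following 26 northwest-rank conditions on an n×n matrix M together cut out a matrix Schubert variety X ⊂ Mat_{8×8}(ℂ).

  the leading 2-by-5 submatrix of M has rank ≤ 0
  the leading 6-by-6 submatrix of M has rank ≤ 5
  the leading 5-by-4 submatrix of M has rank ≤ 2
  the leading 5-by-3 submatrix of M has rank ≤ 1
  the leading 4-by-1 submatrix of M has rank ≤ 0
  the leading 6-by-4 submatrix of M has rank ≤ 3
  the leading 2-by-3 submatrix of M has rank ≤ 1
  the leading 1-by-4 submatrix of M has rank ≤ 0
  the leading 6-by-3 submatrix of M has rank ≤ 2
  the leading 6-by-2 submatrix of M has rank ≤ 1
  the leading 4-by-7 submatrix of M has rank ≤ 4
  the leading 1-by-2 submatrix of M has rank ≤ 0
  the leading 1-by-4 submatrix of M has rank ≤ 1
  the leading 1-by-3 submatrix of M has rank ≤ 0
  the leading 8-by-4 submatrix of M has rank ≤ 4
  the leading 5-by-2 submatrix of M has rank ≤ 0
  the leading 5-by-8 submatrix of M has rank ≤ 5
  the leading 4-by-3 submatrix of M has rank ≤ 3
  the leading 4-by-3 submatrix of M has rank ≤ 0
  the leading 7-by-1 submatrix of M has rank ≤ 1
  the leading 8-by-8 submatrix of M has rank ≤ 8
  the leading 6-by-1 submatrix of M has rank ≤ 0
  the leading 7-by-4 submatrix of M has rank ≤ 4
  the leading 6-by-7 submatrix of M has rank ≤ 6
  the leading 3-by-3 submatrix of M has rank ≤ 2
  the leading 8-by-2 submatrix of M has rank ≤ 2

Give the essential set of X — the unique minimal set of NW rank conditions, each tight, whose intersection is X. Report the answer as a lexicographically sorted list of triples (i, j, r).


Rank table r_w(8×8) implied by the 26 constraints:

  R[1]: 0 0 0 0 0 1 1 1
  R[2]: 0 0 0 0 0 1 2 2
  R[3]: 0 0 0 1 1 2 3 3
  R[4]: 0 0 0 1 2 3 4 4
  R[5]: 0 0 1 2 3 4 5 5
  R[6]: 0 1 2 3 4 5 6 6
  R[7]: 1 2 3 4 5 6 7 7
  R[8]: 1 2 3 4 5 6 7 8

reading off 1-entries of Δ²R: w = (6, 7, 4, 5, 3, 2, 1, 8).

Fulton essential set (4 of the 19 Rothe cells):

[(2, 5, 0), (4, 3, 0), (5, 2, 0), (6, 1, 0)]


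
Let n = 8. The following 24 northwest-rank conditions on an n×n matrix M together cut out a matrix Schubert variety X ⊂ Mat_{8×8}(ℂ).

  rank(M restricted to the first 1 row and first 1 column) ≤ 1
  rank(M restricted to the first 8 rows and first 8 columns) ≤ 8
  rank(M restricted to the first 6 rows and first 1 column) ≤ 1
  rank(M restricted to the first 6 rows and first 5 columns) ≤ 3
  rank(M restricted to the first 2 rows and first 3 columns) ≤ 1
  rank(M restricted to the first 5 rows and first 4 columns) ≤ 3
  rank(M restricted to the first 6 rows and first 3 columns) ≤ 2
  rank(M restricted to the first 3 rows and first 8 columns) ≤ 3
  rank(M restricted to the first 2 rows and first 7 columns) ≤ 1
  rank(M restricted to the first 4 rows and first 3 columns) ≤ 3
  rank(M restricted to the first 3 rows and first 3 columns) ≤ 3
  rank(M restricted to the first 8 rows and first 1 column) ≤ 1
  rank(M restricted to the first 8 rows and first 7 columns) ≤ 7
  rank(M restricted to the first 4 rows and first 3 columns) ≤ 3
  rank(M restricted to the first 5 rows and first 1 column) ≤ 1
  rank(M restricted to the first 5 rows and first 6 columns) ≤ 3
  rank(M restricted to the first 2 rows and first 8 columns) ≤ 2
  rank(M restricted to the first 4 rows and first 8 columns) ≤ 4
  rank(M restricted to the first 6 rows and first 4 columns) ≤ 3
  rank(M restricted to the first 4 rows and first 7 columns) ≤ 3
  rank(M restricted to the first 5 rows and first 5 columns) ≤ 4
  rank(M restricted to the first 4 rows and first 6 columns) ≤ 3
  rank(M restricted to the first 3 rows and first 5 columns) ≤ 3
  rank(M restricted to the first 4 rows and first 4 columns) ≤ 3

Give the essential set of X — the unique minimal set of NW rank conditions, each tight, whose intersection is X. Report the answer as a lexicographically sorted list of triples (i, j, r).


Rank table r_w(8×8) implied by the 24 constraints:

  1  1  1  1  1  1  1  1
  1  1  1  1  1  1  1  2
  1  2  2  2  2  2  2  3
  1  2  2  3  3  3  3  4
  1  2  2  3  3  3  4  5
  1  2  2  3  3  4  5  6
  1  2  3  4  4  5  6  7
  1  2  3  4  5  6  7  8

second differences of R give the permutation w = (1, 8, 2, 4, 7, 6, 3, 5).

D(w) has 12 cells with 4 SE-corners; essential set:

[(2, 7, 1), (5, 6, 3), (6, 3, 2), (6, 5, 3)]


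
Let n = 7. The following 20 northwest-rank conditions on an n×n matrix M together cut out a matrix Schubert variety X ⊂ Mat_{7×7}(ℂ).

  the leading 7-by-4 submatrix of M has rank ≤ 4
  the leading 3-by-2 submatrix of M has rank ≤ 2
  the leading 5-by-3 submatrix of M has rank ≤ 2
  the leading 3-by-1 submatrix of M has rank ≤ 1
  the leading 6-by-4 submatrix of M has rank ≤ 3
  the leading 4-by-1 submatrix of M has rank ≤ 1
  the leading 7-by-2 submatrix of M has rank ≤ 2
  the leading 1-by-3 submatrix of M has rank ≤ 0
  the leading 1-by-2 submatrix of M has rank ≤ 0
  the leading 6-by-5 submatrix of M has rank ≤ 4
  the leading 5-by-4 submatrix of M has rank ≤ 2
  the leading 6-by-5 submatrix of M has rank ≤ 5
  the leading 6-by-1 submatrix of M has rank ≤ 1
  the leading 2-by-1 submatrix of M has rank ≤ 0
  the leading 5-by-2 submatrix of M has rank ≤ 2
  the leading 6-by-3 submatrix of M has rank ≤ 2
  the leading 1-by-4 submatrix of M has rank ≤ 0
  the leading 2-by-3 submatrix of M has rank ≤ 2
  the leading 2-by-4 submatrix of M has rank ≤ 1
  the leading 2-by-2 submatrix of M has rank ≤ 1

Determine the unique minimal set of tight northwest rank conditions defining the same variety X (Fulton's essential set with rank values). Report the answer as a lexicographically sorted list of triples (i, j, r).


Recovering R(i,j) via the rank-extension bound from the 20 conditions:

  i=1: 0  0  0  0  1  1  1
  i=2: 0  1  1  1  2  2  2
  i=3: 1  2  2  2  3  3  3
  i=4: 1  2  2  2  3  4  4
  i=5: 1  2  2  2  3  4  5
  i=6: 1  2  2  3  4  5  6
  i=7: 1  2  3  4  5  6  7

so w = (5, 2, 1, 6, 7, 4, 3).

|D(w)|=10, |Ess(w)|=4:

[(1, 4, 0), (2, 1, 0), (5, 4, 2), (6, 3, 2)]


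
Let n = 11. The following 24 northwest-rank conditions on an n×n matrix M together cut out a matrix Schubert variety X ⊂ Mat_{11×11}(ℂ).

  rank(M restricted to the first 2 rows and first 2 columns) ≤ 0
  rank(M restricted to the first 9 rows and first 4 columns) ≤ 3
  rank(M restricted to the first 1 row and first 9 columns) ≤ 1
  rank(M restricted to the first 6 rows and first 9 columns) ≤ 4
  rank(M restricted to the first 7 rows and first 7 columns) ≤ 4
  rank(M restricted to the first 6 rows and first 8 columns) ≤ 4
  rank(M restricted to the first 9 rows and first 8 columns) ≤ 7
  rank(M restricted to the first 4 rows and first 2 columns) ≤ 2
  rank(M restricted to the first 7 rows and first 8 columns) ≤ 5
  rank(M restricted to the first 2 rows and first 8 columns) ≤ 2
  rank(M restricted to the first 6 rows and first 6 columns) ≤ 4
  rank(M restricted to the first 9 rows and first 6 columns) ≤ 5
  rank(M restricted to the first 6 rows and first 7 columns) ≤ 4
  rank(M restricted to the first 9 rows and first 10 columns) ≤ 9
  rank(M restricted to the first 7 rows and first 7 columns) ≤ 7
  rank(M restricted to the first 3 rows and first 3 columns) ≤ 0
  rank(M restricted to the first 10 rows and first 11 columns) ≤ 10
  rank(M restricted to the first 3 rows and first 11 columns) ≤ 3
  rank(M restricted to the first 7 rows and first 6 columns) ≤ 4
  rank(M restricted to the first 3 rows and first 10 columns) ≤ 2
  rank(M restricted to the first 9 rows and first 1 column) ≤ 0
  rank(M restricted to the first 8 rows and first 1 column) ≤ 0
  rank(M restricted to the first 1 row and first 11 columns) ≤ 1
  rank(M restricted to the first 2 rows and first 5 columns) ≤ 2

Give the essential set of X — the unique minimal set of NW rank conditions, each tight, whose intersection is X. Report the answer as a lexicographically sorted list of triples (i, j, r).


Rank table r_w(11×11) implied by the 24 constraints:

  0  0  0  1  1  1  1  1  1  1  1
  0  0  0  1  2  2  2  2  2  2  2
  0  0  0  1  2  2  2  2  2  2  3
  0  1  1  2  3  3  3  3  3  3  4
  0  1  2  3  4  4  4  4  4  4  5
  0  1  2  3  4  4  4  4  4  5  6
  0  1  2  3  4  4  4  5  5  6  7
  0  1  2  3  4  5  5  6  6  7  8
  0  1  2  3  4  5  6  7  7  8  9
  1  2  3  4  5  6  7  8  8  9  10
  1  2  3  4  5  6  7  8  9  10  11

reading off 1-entries of Δ²R: w = (4, 5, 11, 2, 3, 10, 8, 6, 7, 1, 9).

ℓ(w)=26; the 5 essential cells (i,j,r):

[(3, 3, 0), (3, 10, 2), (6, 9, 4), (7, 7, 4), (9, 1, 0)]


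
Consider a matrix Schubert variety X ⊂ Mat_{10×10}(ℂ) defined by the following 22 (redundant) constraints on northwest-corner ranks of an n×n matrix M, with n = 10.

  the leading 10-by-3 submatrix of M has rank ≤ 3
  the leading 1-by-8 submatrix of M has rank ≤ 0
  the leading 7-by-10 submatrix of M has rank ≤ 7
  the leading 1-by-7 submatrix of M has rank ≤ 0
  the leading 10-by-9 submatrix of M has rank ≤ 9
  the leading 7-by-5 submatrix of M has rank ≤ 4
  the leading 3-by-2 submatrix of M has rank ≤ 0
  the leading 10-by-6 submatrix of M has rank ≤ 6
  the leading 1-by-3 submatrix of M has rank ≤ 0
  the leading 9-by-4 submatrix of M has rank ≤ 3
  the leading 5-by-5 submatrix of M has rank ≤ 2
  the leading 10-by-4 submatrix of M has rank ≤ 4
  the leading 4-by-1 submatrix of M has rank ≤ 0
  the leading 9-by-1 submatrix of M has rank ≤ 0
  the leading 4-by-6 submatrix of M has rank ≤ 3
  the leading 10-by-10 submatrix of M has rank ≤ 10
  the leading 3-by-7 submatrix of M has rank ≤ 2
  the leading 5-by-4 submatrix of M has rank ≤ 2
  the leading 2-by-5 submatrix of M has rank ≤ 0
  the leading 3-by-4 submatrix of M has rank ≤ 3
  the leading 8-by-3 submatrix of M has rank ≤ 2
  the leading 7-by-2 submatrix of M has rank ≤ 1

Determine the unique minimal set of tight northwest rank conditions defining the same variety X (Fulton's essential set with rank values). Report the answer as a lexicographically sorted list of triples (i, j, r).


Rank table r_w(10×10) implied by the 22 constraints:

  i=1: 0 0 0 0 0 0 0 0 1 1
  i=2: 0 0 0 0 0 1 1 1 2 2
  i=3: 0 0 1 1 1 2 2 2 3 3
  i=4: 0 1 2 2 2 3 3 3 4 4
  i=5: 0 1 2 2 2 3 4 4 5 5
  i=6: 0 1 2 3 3 4 5 5 6 6
  i=7: 0 1 2 3 4 5 6 6 7 7
  i=8: 0 1 2 3 4 5 6 7 8 8
  i=9: 0 1 2 3 4 5 6 7 8 9
  i=10: 1 2 3 4 5 6 7 8 9 10

hence w(1..10) = (9, 6, 3, 2, 7, 4, 5, 8, 10, 1).

|D(w)|=23, |Ess(w)|=5:

[(1, 8, 0), (2, 5, 0), (3, 2, 0), (5, 5, 2), (9, 1, 0)]


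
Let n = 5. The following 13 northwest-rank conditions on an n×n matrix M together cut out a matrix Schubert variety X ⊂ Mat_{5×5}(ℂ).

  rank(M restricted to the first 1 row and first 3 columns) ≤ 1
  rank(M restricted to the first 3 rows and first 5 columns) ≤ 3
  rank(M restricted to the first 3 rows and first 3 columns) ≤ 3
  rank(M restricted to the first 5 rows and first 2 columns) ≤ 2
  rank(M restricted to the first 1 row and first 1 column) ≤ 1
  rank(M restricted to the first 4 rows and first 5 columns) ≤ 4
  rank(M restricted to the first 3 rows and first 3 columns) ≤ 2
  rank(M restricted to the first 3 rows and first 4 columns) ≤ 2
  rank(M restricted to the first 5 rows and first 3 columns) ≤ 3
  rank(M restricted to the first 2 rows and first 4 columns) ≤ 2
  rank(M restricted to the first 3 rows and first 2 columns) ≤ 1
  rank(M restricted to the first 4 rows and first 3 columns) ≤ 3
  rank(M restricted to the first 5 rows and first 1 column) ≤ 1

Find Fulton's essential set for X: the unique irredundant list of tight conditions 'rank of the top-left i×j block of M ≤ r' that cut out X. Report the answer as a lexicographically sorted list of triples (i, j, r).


Rank table r_w(5×5) implied by the 13 constraints:

  i=1: 1 | 1 | 1 | 1 | 1
  i=2: 1 | 1 | 2 | 2 | 2
  i=3: 1 | 1 | 2 | 2 | 3
  i=4: 1 | 2 | 3 | 3 | 4
  i=5: 1 | 2 | 3 | 4 | 5

the unique w with this rank table is (1, 3, 5, 2, 4).

Fulton essential set (2 of the 3 Rothe cells):

[(3, 2, 1), (3, 4, 2)]
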